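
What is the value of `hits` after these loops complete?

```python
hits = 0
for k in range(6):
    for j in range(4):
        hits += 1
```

6 * 4 = 24
`hits` takes the values: 0 → 1 → 2 → 3 → 4 → 5 → 6 → 7 → 8 → 9 → 10 → 11 → 12 → 13 → 14 → 15 → 16 → 17 → 18 → 19 → 20 → 21 → 22 → 23 → 24

Answer: 24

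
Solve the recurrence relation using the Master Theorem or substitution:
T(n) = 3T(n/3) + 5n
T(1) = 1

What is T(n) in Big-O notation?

By Master Theorem: a=3, b=3, f(n)=5n. Since log_3(3) = 1 and f(n) = Θ(n^1), Case 2 applies. T(n) = O(n log n).

Answer: O(n log n)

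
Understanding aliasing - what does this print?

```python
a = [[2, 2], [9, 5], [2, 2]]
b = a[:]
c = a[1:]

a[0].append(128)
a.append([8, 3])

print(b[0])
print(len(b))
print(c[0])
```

Key concept: slice with nested mutation.
Step by step:
`a = [[2, 2], [9, 5], [2, 2]]` → a = [[2, 2], [9, 5], [2, 2]]
`b = a[:]` → b = [[2, 2], [9, 5], [2, 2]]
`c = a[1:]` → c = [[9, 5], [2, 2]]
`a[0].append(128)` → a = [[2, 2, 128], [9, 5], [2, 2]]; b = [[2, 2, 128], [9, 5], [2, 2]]
`a.append([8, 3])` → a = [[2, 2, 128], [9, 5], [2, 2], [8, 3]]
`print(b[0])` → prints [2, 2, 128]
`print(len(b))` → prints 3
`print(c[0])` → prints [9, 5]

Answer:
[2, 2, 128]
3
[9, 5]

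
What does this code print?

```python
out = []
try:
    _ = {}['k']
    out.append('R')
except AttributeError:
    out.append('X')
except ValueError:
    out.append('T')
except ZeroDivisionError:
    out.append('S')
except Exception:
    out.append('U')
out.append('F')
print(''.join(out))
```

Execution trace: 'U' (except Exception) → 'F' (after the try/except). Output: UF

Answer: UF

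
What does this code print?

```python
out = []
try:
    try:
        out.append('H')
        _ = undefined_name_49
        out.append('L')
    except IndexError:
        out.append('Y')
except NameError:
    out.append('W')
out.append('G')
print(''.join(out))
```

Execution trace: 'H' (try body) → 'W' (outer except NameError) → 'G' (after the try/except). Output: HWG

Answer: HWG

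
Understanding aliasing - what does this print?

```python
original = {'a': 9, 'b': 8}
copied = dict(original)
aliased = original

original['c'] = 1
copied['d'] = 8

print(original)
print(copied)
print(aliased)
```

Key concept: dict() creates copy, assignment creates alias.
Step by step:
`original = {'a': 9, 'b': 8}` → original = {'a': 9, 'b': 8}
`copied = dict(original)` → copied = {'a': 9, 'b': 8}
`aliased = original` → aliased = {'a': 9, 'b': 8} (same object as original)
`original['c'] = 1` → original = {'a': 9, 'b': 8, 'c': 1} (same object as aliased); aliased = {'a': 9, 'b': 8, 'c': 1} (same object as original)
`copied['d'] = 8` → copied = {'a': 9, 'b': 8, 'd': 8}
`print(original)` → prints {'a': 9, 'b': 8, 'c': 1}
`print(copied)` → prints {'a': 9, 'b': 8, 'd': 8}
`print(aliased)` → prints {'a': 9, 'b': 8, 'c': 1}

Answer:
{'a': 9, 'b': 8, 'c': 1}
{'a': 9, 'b': 8, 'd': 8}
{'a': 9, 'b': 8, 'c': 1}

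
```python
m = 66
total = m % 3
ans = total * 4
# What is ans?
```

Trace:
`m = 66` → m = 66
`total = m % 3` → total = 0
`ans = total * 4` → ans = 0
So ans = 0

Answer: 0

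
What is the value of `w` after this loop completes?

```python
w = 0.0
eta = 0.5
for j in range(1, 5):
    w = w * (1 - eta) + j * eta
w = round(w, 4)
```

Moving average with lr=0.5
`w` takes the values: 0.0 → 0.5 → 1.25 → 2.125 → 3.0625

Answer: 3.0625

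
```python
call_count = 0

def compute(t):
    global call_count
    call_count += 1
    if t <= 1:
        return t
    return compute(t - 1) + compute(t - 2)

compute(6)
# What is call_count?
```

Calls(t) = 1 + Calls(t-1) + Calls(t-2); Calls(0)=Calls(1)=1. For t=6 this gives 25.

Answer: 25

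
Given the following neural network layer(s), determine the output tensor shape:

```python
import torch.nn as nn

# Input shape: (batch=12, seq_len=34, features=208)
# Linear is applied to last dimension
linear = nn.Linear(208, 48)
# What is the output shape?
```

Input: (12, 34, 208) -> Output: (12, 34, 48)

Answer: (12, 34, 48)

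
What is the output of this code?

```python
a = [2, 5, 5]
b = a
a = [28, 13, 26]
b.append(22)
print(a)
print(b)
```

Key concept: rebinding vs mutation: a is rebound to a new list, b still points at the original.
Step by step:
`a = [2, 5, 5]` → a = [2, 5, 5]
`b = a` → b = [2, 5, 5] (same object as a)
`a = [28, 13, 26]` → a = [28, 13, 26]
`b.append(22)` → b = [2, 5, 5, 22]
`print(a)` → prints [28, 13, 26]
`print(b)` → prints [2, 5, 5, 22]

Answer:
[28, 13, 26]
[2, 5, 5, 22]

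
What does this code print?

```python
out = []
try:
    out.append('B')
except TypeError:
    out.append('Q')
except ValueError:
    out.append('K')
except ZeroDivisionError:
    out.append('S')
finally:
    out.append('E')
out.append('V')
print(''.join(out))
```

Execution trace: 'B' (try body, no exception) → 'E' (finally) → 'V' (after the try/except). Output: BEV

Answer: BEV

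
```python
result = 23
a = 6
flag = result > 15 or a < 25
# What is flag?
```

Trace:
`result = 23` → result = 23
`a = 6` → a = 6
`flag = result > 15 or a < 25` → flag = True
So flag = True

Answer: True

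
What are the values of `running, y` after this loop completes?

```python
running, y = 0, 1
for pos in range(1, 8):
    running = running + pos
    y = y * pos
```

Sum and factorial of 1 to 7
`running, y` takes the values: (0, 1) → (1, 1) → (3, 1) → (3, 2) → (6, 2) → (6, 6) → (10, 6) → (10, 24) → (15, 24) → (15, 120) → (21, 120) → (21, 720) → (28, 720) → (28, 5040)

Answer: 28, 5040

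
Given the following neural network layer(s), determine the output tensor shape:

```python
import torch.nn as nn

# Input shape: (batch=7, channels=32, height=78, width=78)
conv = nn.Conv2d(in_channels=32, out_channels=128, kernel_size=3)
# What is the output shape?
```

Input: (7, 32, 78, 78) -> Output: (7, 128, 76, 76)

Answer: (7, 128, 76, 76)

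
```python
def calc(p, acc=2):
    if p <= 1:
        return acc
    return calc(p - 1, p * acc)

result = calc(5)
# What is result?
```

Accumulator trace (n, acc): (5, 2) -> (4, 10) -> (3, 40) -> (2, 120) -> (1, 240) -> return 240

Answer: 240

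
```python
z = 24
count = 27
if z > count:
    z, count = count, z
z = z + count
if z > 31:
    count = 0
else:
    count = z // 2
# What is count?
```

Trace:
`z = 24` → z = 24
`count = 27` → count = 27
`if z > count: ...` → z > count is False → no variable changes
`z = z + count` → z = 51
`if z > 31: ...` → z > 31 is True → count = 0
So count = 0

Answer: 0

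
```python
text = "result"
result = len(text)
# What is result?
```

Trace:
`text = "result"` → text = 'result'
`result = len(text)` → result = 6
So result = 6

Answer: 6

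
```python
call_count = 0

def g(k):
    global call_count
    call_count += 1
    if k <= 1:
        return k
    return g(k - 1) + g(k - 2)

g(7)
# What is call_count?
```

Calls(k) = 1 + Calls(k-1) + Calls(k-2); Calls(0)=Calls(1)=1. For k=7 this gives 41.

Answer: 41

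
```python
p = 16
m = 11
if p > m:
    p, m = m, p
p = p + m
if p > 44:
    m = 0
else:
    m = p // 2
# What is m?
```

Trace:
`p = 16` → p = 16
`m = 11` → m = 11
`if p > m: ...` → p > m is True → p = 11; m = 16
`p = p + m` → p = 27
`if p > 44: ...` → p > 44 is False, take else branch → m = 13
So m = 13

Answer: 13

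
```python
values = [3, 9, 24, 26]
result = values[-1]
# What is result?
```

Trace:
`values = [3, 9, 24, 26]` → values = [3, 9, 24, 26]
`result = values[-1]` → result = 26
So result = 26

Answer: 26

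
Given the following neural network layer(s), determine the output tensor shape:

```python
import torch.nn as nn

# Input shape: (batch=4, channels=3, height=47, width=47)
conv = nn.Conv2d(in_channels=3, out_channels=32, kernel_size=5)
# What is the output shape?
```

Input: (4, 3, 47, 47) -> Output: (4, 32, 43, 43)

Answer: (4, 32, 43, 43)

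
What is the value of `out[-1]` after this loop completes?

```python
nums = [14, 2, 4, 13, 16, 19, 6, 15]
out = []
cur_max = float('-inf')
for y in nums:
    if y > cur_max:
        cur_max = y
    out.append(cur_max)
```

Running max ends at 19
`out` takes the values: [] → [14] → [14, 14] → [14, 14, 14] → [14, 14, 14, 14] → [14, 14, 14, 14, 16] → [14, 14, 14, 14, 16, 19] → [14, 14, 14, 14, 16, 19, 19] → [14, 14, 14, 14, 16, 19, 19, 19]
So `out[-1]` = 19

Answer: 19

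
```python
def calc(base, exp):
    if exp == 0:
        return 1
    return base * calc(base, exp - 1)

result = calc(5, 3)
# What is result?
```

calc(5, 3) = 5 * 5 * 5 = 125

Answer: 125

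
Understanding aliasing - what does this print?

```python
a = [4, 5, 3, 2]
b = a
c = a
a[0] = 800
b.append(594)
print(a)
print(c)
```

Key concept: multiple aliases.
Step by step:
`a = [4, 5, 3, 2]` → a = [4, 5, 3, 2]
`b = a` → b = [4, 5, 3, 2] (same object as a)
`c = a` → c = [4, 5, 3, 2] (same object as a, b)
`a[0] = 800` → a = [800, 5, 3, 2] (same object as b, c); b = [800, 5, 3, 2] (same object as a, c); c = [800, 5, 3, 2] (same object as a, b)
`b.append(594)` → a = [800, 5, 3, 2, 594] (same object as b, c); b = [800, 5, 3, 2, 594] (same object as a, c); c = [800, 5, 3, 2, 594] (same object as a, b)
`print(a)` → prints [800, 5, 3, 2, 594]
`print(c)` → prints [800, 5, 3, 2, 594]

Answer:
[800, 5, 3, 2, 594]
[800, 5, 3, 2, 594]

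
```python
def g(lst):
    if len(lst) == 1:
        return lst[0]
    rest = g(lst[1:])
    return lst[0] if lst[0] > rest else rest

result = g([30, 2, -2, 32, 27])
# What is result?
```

Recursive max over [30, 2, -2, 32, 27] = 32

Answer: 32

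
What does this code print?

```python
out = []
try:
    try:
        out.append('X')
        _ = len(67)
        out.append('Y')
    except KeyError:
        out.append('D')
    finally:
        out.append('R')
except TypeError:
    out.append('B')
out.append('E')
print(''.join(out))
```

Execution trace: 'X' (try body) → 'R' (finally) → 'B' (outer except TypeError) → 'E' (after the try/except). Output: XRBE

Answer: XRBE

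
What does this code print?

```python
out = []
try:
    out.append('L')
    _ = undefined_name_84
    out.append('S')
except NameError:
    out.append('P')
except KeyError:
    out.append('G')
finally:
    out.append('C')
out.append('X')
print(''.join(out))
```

Execution trace: 'L' (try body) → 'P' (except NameError) → 'C' (finally) → 'X' (after the try/except). Output: LPCX

Answer: LPCX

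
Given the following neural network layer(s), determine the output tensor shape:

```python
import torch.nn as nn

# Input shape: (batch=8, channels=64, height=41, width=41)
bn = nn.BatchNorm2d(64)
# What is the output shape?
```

Input: (8, 64, 41, 41) -> Output: (8, 64, 41, 41)

Answer: (8, 64, 41, 41)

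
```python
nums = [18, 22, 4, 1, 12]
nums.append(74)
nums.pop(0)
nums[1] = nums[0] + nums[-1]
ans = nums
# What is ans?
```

Trace:
`nums = [18, 22, 4, 1, 12]` → nums = [18, 22, 4, 1, 12]
`nums.append(74)` → nums = [18, 22, 4, 1, 12, 74]
`nums.pop(0)` → nums = [22, 4, 1, 12, 74]
`nums[1] = nums[0] + nums[-1]` → nums = [22, 96, 1, 12, 74]
`ans = nums` → ans = [22, 96, 1, 12, 74]
So ans = [22, 96, 1, 12, 74]

Answer: [22, 96, 1, 12, 74]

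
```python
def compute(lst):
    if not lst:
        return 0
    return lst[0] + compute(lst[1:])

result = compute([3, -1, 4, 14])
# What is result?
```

3 + (-1) + 4 + 14 + 0 = 20

Answer: 20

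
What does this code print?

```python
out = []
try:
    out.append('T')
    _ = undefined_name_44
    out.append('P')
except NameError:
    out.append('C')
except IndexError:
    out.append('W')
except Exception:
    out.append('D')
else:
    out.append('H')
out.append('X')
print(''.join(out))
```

Execution trace: 'T' (try body) → 'C' (except NameError) → 'X' (after the try/except). Output: TCX

Answer: TCX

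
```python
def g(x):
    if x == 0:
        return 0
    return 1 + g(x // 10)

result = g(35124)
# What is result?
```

Count of digits of 35124: 5

Answer: 5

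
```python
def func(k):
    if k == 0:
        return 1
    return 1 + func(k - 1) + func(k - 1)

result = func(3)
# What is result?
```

func(k) = 1 + 2·func(k-1), func(0)=1. Closed form: (1+1)·2^3 - 1 = 15.

Answer: 15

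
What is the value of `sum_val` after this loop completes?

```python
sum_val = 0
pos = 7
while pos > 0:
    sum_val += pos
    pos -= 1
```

Sum 7 down to 1
`sum_val` takes the values: 0 → 7 → 13 → 18 → 22 → 25 → 27 → 28

Answer: 28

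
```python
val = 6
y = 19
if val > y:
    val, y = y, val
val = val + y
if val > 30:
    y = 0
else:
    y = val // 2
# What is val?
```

Trace:
`val = 6` → val = 6
`y = 19` → y = 19
`if val > y: ...` → val > y is False → no variable changes
`val = val + y` → val = 25
`if val > 30: ...` → val > 30 is False, take else branch → y = 12
So val = 25

Answer: 25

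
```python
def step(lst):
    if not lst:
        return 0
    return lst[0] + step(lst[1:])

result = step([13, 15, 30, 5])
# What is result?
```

13 + 15 + 30 + 5 + 0 = 63

Answer: 63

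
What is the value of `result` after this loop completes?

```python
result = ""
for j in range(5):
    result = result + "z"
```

Repeat 'z' 5 times
`result` takes the values: "" → "z" → "zz" → "zzz" → "zzzz" → "zzzzz"

Answer: "zzzzz"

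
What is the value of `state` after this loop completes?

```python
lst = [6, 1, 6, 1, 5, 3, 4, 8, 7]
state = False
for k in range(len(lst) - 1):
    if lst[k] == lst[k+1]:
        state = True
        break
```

Check consecutive duplicates in [6, 1, 6, 1, 5, 3, 4, 8, 7]
`state` takes the values: False

Answer: False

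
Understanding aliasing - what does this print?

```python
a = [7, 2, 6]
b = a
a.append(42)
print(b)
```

Key concept: basic list aliasing.
Step by step:
`a = [7, 2, 6]` → a = [7, 2, 6]
`b = a` → b = [7, 2, 6] (same object as a)
`a.append(42)` → a = [7, 2, 6, 42] (same object as b); b = [7, 2, 6, 42] (same object as a)
`print(b)` → prints [7, 2, 6, 42]

Answer: [7, 2, 6, 42]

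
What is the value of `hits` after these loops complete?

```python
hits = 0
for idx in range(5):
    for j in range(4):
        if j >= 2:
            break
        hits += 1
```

Inner breaks at 2, outer runs 5 times
`hits` takes the values: 0 → 1 → 2 → 3 → 4 → 5 → 6 → 7 → 8 → 9 → 10

Answer: 10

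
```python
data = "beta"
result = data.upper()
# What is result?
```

Trace:
`data = "beta"` → data = 'beta'
`result = data.upper()` → result = 'BETA'
So result = 'BETA'

Answer: 'BETA'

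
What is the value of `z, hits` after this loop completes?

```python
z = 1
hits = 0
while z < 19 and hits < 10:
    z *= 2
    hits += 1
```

Double until >= 19 or 10 iterations
`z, hits` takes the values: (1, 0) → (2, 0) → (2, 1) → (4, 1) → (4, 2) → (8, 2) → (8, 3) → (16, 3) → (16, 4) → (32, 4) → (32, 5)

Answer: 32, 5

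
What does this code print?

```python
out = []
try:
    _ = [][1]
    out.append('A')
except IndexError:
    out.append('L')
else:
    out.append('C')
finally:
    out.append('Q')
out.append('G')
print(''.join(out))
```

Execution trace: 'L' (except IndexError) → 'Q' (finally) → 'G' (after the try/except). Output: LQG

Answer: LQG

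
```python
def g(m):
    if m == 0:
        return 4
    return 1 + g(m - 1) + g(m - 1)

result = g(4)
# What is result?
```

g(m) = 1 + 2·g(m-1), g(0)=4. Closed form: (4+1)·2^4 - 1 = 79.

Answer: 79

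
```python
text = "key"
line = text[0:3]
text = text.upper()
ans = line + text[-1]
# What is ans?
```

Trace:
`text = "key"` → text = 'key'
`line = text[0:3]` → line = 'key'
`text = text.upper()` → text = 'KEY'
`ans = line + text[-1]` → ans = 'keyY'
So ans = 'keyY'

Answer: 'keyY'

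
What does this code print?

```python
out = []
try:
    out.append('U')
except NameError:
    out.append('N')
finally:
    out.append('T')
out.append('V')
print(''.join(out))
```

Execution trace: 'U' (try body, no exception) → 'T' (finally) → 'V' (after the try/except). Output: UTV

Answer: UTV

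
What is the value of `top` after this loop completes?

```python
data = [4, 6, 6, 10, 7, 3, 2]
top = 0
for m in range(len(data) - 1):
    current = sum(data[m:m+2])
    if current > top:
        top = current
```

Max sum of 2-element window in [4, 6, 6, 10, 7, 3, 2]
`top` takes the values: 0 → 10 → 12 → 16 → 17

Answer: 17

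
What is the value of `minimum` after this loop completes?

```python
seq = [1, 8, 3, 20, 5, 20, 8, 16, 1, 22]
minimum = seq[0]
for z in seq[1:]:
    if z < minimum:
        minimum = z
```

Minimum of [1, 8, 3, 20, 5, 20, 8, 16, 1, 22]
`minimum` takes the values: 1

Answer: 1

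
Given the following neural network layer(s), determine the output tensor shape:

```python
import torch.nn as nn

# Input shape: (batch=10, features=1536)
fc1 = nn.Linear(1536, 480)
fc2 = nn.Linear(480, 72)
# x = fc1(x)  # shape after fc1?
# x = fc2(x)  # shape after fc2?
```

Input: (10, 1536) -> after fc1: (10, 480) -> Output: (10, 72)

Answer: (10, 72)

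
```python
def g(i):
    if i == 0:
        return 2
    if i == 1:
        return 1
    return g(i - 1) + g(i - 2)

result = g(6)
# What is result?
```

Build up from base cases: g(0)=2, g(1)=1, g(2)=3, g(3)=4, g(4)=7, g(5)=11, g(6)=18

Answer: 18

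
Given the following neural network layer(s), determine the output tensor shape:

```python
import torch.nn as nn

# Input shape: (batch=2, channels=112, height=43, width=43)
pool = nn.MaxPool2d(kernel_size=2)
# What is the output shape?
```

Input: (2, 112, 43, 43) -> Output: (2, 112, 21, 21)

Answer: (2, 112, 21, 21)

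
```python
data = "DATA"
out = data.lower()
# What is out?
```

Trace:
`data = "DATA"` → data = 'DATA'
`out = data.lower()` → out = 'data'
So out = 'data'

Answer: 'data'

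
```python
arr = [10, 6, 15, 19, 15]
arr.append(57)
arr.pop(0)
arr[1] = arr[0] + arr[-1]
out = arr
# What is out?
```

Trace:
`arr = [10, 6, 15, 19, 15]` → arr = [10, 6, 15, 19, 15]
`arr.append(57)` → arr = [10, 6, 15, 19, 15, 57]
`arr.pop(0)` → arr = [6, 15, 19, 15, 57]
`arr[1] = arr[0] + arr[-1]` → arr = [6, 63, 19, 15, 57]
`out = arr` → out = [6, 63, 19, 15, 57]
So out = [6, 63, 19, 15, 57]

Answer: [6, 63, 19, 15, 57]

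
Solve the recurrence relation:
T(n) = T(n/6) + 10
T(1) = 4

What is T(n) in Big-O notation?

Each step divides n by 6 and adds 10. After log_6(n) steps we reach T(1)=4. So T(n) = 10·log_6(n) + 4 = O(log n).

Answer: O(log n)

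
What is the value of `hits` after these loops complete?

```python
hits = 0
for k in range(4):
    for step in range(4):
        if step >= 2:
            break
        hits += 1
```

Inner breaks at 2, outer runs 4 times
`hits` takes the values: 0 → 1 → 2 → 3 → 4 → 5 → 6 → 7 → 8

Answer: 8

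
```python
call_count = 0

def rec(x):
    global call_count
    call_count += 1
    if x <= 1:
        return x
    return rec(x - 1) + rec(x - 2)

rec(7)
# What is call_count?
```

Calls(x) = 1 + Calls(x-1) + Calls(x-2); Calls(0)=Calls(1)=1. For x=7 this gives 41.

Answer: 41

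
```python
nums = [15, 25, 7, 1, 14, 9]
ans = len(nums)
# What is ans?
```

Trace:
`nums = [15, 25, 7, 1, 14, 9]` → nums = [15, 25, 7, 1, 14, 9]
`ans = len(nums)` → ans = 6
So ans = 6

Answer: 6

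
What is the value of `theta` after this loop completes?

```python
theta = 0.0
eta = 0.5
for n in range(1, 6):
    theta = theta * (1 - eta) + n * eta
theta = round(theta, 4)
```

Moving average with lr=0.5
`theta` takes the values: 0.0 → 0.5 → 1.25 → 2.125 → 3.0625 → 4.03125 → 4.0312

Answer: 4.0312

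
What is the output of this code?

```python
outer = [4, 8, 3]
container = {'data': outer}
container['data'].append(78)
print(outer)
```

Key concept: dict holds reference to list.
Step by step:
`outer = [4, 8, 3]` → outer = [4, 8, 3]
`container = {'data': outer}` → container = {'data': [4, 8, 3]}
`container['data'].append(78)` → outer = [4, 8, 3, 78]; container = {'data': [4, 8, 3, 78]}
`print(outer)` → prints [4, 8, 3, 78]

Answer: [4, 8, 3, 78]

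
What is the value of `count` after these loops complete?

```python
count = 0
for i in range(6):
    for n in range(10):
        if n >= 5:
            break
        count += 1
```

Inner breaks at 5, outer runs 6 times
`count` takes the values: 0 → 1 → 2 → 3 → 4 → 5 → 6 → 7 → 8 → 9 → 10 → 11 → 12 → 13 → 14 → 15 → 16 → 17 → 18 → 19 → 20 → 21 → 22 → 23 → 24 → 25 → 26 → 27 → 28 → 29 → 30

Answer: 30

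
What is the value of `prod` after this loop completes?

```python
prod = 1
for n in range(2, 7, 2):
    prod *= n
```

Product of even numbers 2 to 6
`prod` takes the values: 1 → 2 → 8 → 48

Answer: 48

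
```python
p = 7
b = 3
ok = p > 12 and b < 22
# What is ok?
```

Trace:
`p = 7` → p = 7
`b = 3` → b = 3
`ok = p > 12 and b < 22` → ok = False
So ok = False

Answer: False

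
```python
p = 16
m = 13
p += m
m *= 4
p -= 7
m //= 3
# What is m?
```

Trace:
`p = 16` → p = 16
`m = 13` → m = 13
`p += m` → p = 29
`m *= 4` → m = 52
`p -= 7` → p = 22
`m //= 3` → m = 17
So m = 17

Answer: 17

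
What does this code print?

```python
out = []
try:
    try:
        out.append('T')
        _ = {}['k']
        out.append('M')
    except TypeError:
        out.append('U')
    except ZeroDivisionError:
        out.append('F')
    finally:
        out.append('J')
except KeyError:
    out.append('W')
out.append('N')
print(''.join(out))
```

Execution trace: 'T' (try body) → 'J' (finally) → 'W' (outer except KeyError) → 'N' (after the try/except). Output: TJWN

Answer: TJWN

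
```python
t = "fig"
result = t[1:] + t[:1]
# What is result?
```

Trace:
`t = "fig"` → t = 'fig'
`result = t[1:] + t[:1]` → result = 'igf'
So result = 'igf'

Answer: 'igf'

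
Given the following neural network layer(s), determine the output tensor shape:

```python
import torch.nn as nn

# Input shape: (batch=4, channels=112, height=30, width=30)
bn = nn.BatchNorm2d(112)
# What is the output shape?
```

Input: (4, 112, 30, 30) -> Output: (4, 112, 30, 30)

Answer: (4, 112, 30, 30)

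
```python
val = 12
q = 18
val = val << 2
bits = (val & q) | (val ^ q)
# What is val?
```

Trace:
`val = 12` → val = 12
`q = 18` → q = 18
`val = val << 2` → val = 48
`bits = (val & q) | (val ^ q)` → bits = 50
So val = 48

Answer: 48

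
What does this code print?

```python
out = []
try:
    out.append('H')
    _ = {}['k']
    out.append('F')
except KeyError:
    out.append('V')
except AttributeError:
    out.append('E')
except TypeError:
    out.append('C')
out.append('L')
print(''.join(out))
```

Execution trace: 'H' (try body) → 'V' (except KeyError) → 'L' (after the try/except). Output: HVL

Answer: HVL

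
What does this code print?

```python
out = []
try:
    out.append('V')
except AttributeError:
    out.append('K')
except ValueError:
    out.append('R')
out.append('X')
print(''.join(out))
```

Execution trace: 'V' (try body, no exception) → 'X' (after the try/except). Output: VX

Answer: VX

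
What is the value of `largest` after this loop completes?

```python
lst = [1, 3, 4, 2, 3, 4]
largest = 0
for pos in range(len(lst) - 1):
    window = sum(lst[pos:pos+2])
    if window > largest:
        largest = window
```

Max sum of 2-element window in [1, 3, 4, 2, 3, 4]
`largest` takes the values: 0 → 4 → 7

Answer: 7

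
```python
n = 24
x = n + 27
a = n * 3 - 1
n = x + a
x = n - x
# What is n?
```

Trace:
`n = 24` → n = 24
`x = n + 27` → x = 51
`a = n * 3 - 1` → a = 71
`n = x + a` → n = 122
`x = n - x` → x = 71
So n = 122

Answer: 122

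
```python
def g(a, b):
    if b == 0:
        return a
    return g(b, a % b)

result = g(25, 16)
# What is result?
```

g(25, 16) -> g(16, 9) -> g(9, 7) -> g(7, 2) -> g(2, 1) -> g(1, 0) -> 1

Answer: 1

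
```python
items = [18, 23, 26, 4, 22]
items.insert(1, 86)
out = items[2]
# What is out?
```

Trace:
`items = [18, 23, 26, 4, 22]` → items = [18, 23, 26, 4, 22]
`items.insert(1, 86)` → items = [18, 86, 23, 26, 4, 22]
`out = items[2]` → out = 23
So out = 23

Answer: 23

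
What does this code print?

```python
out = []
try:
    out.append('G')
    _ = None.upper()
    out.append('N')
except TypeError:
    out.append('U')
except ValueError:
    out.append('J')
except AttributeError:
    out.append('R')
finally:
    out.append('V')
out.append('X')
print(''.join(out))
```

Execution trace: 'G' (try body) → 'R' (except AttributeError) → 'V' (finally) → 'X' (after the try/except). Output: GRVX

Answer: GRVX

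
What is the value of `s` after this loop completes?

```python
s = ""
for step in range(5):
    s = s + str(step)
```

Concatenate digits 0 to 4
`s` takes the values: "" → "0" → "01" → "012" → "0123" → "01234"

Answer: "01234"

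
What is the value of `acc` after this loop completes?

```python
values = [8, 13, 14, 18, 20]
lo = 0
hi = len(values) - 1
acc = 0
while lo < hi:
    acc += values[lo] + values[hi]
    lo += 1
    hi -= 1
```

Sum of pairs from ends
`acc` takes the values: 0 → 28 → 59

Answer: 59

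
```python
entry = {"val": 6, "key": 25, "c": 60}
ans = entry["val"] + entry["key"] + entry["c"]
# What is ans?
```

Trace:
`entry = {"val": 6, "key": 25, "c": 60}` → entry = {'val': 6, 'key': 25, 'c': 60}
`ans = entry["val"] + entry["key"] + entry["c"]` → ans = 91
So ans = 91

Answer: 91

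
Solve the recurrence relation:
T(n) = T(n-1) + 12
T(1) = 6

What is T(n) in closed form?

Unrolling: T(n) = T(1) + 12·(n-1) = 6 + 12(n-1) = 12n - 6.

Answer: T(n) = 12n - 6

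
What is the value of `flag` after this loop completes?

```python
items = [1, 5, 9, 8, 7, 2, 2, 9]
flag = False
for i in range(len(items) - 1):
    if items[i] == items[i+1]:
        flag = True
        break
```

Check consecutive duplicates in [1, 5, 9, 8, 7, 2, 2, 9]
`flag` takes the values: False → True

Answer: True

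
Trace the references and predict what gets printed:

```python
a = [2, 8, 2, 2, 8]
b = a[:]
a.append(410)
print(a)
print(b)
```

Key concept: slice [:] creates copy.
Step by step:
`a = [2, 8, 2, 2, 8]` → a = [2, 8, 2, 2, 8]
`b = a[:]` → b = [2, 8, 2, 2, 8]
`a.append(410)` → a = [2, 8, 2, 2, 8, 410]
`print(a)` → prints [2, 8, 2, 2, 8, 410]
`print(b)` → prints [2, 8, 2, 2, 8]

Answer:
[2, 8, 2, 2, 8, 410]
[2, 8, 2, 2, 8]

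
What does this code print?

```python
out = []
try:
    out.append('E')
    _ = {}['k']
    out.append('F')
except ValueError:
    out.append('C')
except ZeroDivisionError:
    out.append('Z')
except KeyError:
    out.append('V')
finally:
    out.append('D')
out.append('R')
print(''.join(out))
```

Execution trace: 'E' (try body) → 'V' (except KeyError) → 'D' (finally) → 'R' (after the try/except). Output: EVDR

Answer: EVDR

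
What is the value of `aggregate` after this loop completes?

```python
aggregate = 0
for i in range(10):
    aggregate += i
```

Sum of 0 to 9 = 45
`aggregate` takes the values: 0 → 1 → 3 → 6 → 10 → 15 → 21 → 28 → 36 → 45

Answer: 45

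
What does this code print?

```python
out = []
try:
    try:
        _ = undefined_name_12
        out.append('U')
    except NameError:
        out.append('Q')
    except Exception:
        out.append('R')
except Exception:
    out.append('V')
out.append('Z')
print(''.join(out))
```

Execution trace: 'Q' (inner except NameError) → 'Z' (after the try/except). Output: QZ

Answer: QZ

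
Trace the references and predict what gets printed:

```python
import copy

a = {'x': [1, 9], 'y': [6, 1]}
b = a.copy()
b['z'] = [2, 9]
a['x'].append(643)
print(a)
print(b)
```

Key concept: shallow copy of dict with mutable values.
Step by step:
`a = {'x': [1, 9], 'y': [6, 1]}` → a = {'x': [1, 9], 'y': [6, 1]}
`b = a.copy()` → b = {'x': [1, 9], 'y': [6, 1]}
`b['z'] = [2, 9]` → b = {'x': [1, 9], 'y': [6, 1], 'z': [2, 9]}
`a['x'].append(643)` → a = {'x': [1, 9, 643], 'y': [6, 1]}; b = {'x': [1, 9, 643], 'y': [6, 1], 'z': [2, 9]}
`print(a)` → prints {'x': [1, 9, 643], 'y': [6, 1]}
`print(b)` → prints {'x': [1, 9, 643], 'y': [6, 1], 'z': [2, 9]}

Answer:
{'x': [1, 9, 643], 'y': [6, 1]}
{'x': [1, 9, 643], 'y': [6, 1], 'z': [2, 9]}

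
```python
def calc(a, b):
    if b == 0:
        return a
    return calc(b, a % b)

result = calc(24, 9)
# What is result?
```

calc(24, 9) -> calc(9, 6) -> calc(6, 3) -> calc(3, 0) -> 3

Answer: 3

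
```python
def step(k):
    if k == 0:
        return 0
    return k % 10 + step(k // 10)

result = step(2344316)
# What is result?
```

Sum of digits of 2344316: 6 + 1 + 3 + 4 + 4 + 3 + 2 = 23

Answer: 23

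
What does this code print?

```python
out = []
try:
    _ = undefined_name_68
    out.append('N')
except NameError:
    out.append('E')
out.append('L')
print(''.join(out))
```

Execution trace: 'E' (except NameError) → 'L' (after the try/except). Output: EL

Answer: EL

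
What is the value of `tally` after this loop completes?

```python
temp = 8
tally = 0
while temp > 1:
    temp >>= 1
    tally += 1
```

Count right shifts until 1
`tally` takes the values: 0 → 1 → 2 → 3

Answer: 3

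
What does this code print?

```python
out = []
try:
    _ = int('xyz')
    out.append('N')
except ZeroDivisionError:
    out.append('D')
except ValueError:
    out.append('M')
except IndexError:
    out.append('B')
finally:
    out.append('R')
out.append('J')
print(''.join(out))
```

Execution trace: 'M' (except ValueError) → 'R' (finally) → 'J' (after the try/except). Output: MRJ

Answer: MRJ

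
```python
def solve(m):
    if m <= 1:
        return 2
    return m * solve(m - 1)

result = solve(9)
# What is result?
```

solve(9) = 9 * 8 * 7 * 6 * 5 * 4 * 3 * 2 * 2 = 725760

Answer: 725760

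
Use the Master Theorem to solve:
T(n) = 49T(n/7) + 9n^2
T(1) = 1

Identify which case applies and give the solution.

a=49, b=7, f(n)=9n^2. log_7(49) = 2. Since c=2 = 2, Case 2 applies: T(n) = Θ(n^log_b(a) · log n) = O(n^2 log n).

Answer: O(n^2 log n) - Case 2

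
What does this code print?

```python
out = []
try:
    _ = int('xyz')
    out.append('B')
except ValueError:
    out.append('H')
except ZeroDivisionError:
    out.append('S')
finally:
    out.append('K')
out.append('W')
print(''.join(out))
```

Execution trace: 'H' (except ValueError) → 'K' (finally) → 'W' (after the try/except). Output: HKW

Answer: HKW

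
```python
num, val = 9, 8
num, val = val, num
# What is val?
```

Trace:
`num, val = 9, 8` → num = 9; val = 8
`num, val = val, num` → num = 8; val = 9
So val = 9

Answer: 9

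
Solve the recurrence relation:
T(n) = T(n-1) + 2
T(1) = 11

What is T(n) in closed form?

Unrolling: T(n) = T(1) + 2·(n-1) = 11 + 2(n-1) = 2n + 9.

Answer: T(n) = 2n + 9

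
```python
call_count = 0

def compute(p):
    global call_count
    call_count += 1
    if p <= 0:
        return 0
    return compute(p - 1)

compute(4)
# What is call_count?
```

Linear recursion stepping by 1: 5 calls from p=4 down to ≤0.

Answer: 5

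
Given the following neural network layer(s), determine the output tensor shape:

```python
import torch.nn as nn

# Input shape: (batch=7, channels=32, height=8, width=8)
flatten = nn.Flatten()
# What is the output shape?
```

Input: (7, 32, 8, 8) -> Output: (7, 2048)

Answer: (7, 2048)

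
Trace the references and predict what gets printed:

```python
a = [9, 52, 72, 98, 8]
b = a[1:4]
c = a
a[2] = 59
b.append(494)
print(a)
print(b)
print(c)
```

Key concept: slice vs alias.
Step by step:
`a = [9, 52, 72, 98, 8]` → a = [9, 52, 72, 98, 8]
`b = a[1:4]` → b = [52, 72, 98]
`c = a` → c = [9, 52, 72, 98, 8] (same object as a)
`a[2] = 59` → a = [9, 52, 59, 98, 8] (same object as c); c = [9, 52, 59, 98, 8] (same object as a)
`b.append(494)` → b = [52, 72, 98, 494]
`print(a)` → prints [9, 52, 59, 98, 8]
`print(b)` → prints [52, 72, 98, 494]
`print(c)` → prints [9, 52, 59, 98, 8]

Answer:
[9, 52, 59, 98, 8]
[52, 72, 98, 494]
[9, 52, 59, 98, 8]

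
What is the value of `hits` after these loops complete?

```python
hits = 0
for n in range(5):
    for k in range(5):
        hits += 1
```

5 * 5 = 25
`hits` takes the values: 0 → 1 → 2 → 3 → 4 → 5 → 6 → 7 → 8 → 9 → 10 → 11 → 12 → 13 → 14 → 15 → 16 → 17 → 18 → 19 → 20 → 21 → 22 → 23 → 24 → 25

Answer: 25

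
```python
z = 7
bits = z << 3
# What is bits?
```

Trace:
`z = 7` → z = 7
`bits = z << 3` → bits = 56
So bits = 56

Answer: 56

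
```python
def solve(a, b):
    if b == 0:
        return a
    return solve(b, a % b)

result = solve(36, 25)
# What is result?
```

solve(36, 25) -> solve(25, 11) -> solve(11, 3) -> solve(3, 2) -> solve(2, 1) -> solve(1, 0) -> 1

Answer: 1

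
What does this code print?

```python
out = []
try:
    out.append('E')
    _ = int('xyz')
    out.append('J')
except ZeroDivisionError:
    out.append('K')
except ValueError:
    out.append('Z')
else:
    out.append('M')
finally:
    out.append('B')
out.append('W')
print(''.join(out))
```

Execution trace: 'E' (try body) → 'Z' (except ValueError) → 'B' (finally) → 'W' (after the try/except). Output: EZBW

Answer: EZBW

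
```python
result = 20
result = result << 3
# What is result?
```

Trace:
`result = 20` → result = 20
`result = result << 3` → result = 160
So result = 160

Answer: 160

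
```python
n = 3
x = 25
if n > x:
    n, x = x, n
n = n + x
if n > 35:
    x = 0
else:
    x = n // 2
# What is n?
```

Trace:
`n = 3` → n = 3
`x = 25` → x = 25
`if n > x: ...` → n > x is False → no variable changes
`n = n + x` → n = 28
`if n > 35: ...` → n > 35 is False, take else branch → x = 14
So n = 28

Answer: 28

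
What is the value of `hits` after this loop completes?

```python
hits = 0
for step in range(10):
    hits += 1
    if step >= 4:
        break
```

Loop breaks when step reaches 4, hits is 5
`hits` takes the values: 0 → 1 → 2 → 3 → 4 → 5

Answer: 5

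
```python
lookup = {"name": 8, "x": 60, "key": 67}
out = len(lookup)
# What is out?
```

Trace:
`lookup = {"name": 8, "x": 60, "key": 67}` → lookup = {'name': 8, 'x': 60, 'key': 67}
`out = len(lookup)` → out = 3
So out = 3

Answer: 3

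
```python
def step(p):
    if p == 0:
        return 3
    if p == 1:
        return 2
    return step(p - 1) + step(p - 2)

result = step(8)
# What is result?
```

Build up from base cases: step(0)=3, step(1)=2, step(2)=5, step(3)=7, step(4)=12, step(5)=19, step(6)=31, ..., step(8)=81

Answer: 81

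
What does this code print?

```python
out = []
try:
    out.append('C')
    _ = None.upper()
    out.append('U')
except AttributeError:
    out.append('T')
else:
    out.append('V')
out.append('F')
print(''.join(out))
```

Execution trace: 'C' (try body) → 'T' (except AttributeError) → 'F' (after the try/except). Output: CTF

Answer: CTF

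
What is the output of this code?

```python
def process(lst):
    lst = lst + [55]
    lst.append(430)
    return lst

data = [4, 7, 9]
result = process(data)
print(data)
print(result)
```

Key concept: rebinding parameter vs mutation.
Step by step:
`data = [4, 7, 9]` → data = [4, 7, 9]
`result = process(data)` → result = [4, 7, 9, 55, 430]
`print(data)` → prints [4, 7, 9]
`print(result)` → prints [4, 7, 9, 55, 430]

Answer:
[4, 7, 9]
[4, 7, 9, 55, 430]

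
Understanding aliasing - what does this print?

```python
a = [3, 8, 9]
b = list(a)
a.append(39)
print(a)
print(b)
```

Key concept: list() constructor creates copy.
Step by step:
`a = [3, 8, 9]` → a = [3, 8, 9]
`b = list(a)` → b = [3, 8, 9]
`a.append(39)` → a = [3, 8, 9, 39]
`print(a)` → prints [3, 8, 9, 39]
`print(b)` → prints [3, 8, 9]

Answer:
[3, 8, 9, 39]
[3, 8, 9]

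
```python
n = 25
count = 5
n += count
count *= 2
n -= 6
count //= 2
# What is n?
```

Trace:
`n = 25` → n = 25
`count = 5` → count = 5
`n += count` → n = 30
`count *= 2` → count = 10
`n -= 6` → n = 24
`count //= 2` → count = 5
So n = 24

Answer: 24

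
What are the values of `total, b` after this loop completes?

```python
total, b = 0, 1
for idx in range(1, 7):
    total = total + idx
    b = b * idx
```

Sum and factorial of 1 to 6
`total, b` takes the values: (0, 1) → (1, 1) → (3, 1) → (3, 2) → (6, 2) → (6, 6) → (10, 6) → (10, 24) → (15, 24) → (15, 120) → (21, 120) → (21, 720)

Answer: 21, 720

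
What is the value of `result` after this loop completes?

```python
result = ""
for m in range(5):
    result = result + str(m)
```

Concatenate digits 0 to 4
`result` takes the values: "" → "0" → "01" → "012" → "0123" → "01234"

Answer: "01234"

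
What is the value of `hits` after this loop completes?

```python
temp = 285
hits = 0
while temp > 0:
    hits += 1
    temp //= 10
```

Count digits by repeated division by 10
`hits` takes the values: 0 → 1 → 2 → 3

Answer: 3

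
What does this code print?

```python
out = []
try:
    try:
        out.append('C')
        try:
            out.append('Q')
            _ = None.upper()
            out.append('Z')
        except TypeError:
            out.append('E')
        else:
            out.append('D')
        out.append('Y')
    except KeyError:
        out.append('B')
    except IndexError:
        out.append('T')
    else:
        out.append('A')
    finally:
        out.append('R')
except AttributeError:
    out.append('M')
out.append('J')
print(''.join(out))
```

Execution trace: 'C' (try body) → 'Q' (inner try body) → 'R' (finally) → 'M' (outer except AttributeError) → 'J' (after the try/except). Output: CQRMJ

Answer: CQRMJ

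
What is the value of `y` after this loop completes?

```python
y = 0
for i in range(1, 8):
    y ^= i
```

XOR of 1 to 7
`y` takes the values: 0 → 1 → 3 → 0 → 4 → 1 → 7 → 0

Answer: 0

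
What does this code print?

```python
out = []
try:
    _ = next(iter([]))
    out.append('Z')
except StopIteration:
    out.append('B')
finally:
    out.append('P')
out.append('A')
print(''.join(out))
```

Execution trace: 'B' (except StopIteration) → 'P' (finally) → 'A' (after the try/except). Output: BPA

Answer: BPA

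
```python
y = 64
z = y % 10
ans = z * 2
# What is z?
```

Trace:
`y = 64` → y = 64
`z = y % 10` → z = 4
`ans = z * 2` → ans = 8
So z = 4

Answer: 4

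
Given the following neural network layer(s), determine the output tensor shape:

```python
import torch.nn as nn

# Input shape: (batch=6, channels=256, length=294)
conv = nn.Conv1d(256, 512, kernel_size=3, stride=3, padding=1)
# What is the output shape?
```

Input: (6, 256, 294) -> Output: (6, 512, 98)

Answer: (6, 512, 98)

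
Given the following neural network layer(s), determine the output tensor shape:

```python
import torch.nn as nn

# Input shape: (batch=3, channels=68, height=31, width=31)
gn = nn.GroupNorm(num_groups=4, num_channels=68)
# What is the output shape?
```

Input: (3, 68, 31, 31) -> Output: (3, 68, 31, 31)

Answer: (3, 68, 31, 31)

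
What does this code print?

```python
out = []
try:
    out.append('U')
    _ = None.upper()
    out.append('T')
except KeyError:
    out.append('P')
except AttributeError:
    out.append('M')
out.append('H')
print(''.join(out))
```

Execution trace: 'U' (try body) → 'M' (except AttributeError) → 'H' (after the try/except). Output: UMH

Answer: UMH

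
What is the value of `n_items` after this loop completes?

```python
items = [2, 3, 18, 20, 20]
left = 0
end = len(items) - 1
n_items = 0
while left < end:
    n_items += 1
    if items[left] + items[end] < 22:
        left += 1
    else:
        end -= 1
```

Steps to find pair summing to 22
`n_items` takes the values: 0 → 1 → 2 → 3 → 4

Answer: 4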